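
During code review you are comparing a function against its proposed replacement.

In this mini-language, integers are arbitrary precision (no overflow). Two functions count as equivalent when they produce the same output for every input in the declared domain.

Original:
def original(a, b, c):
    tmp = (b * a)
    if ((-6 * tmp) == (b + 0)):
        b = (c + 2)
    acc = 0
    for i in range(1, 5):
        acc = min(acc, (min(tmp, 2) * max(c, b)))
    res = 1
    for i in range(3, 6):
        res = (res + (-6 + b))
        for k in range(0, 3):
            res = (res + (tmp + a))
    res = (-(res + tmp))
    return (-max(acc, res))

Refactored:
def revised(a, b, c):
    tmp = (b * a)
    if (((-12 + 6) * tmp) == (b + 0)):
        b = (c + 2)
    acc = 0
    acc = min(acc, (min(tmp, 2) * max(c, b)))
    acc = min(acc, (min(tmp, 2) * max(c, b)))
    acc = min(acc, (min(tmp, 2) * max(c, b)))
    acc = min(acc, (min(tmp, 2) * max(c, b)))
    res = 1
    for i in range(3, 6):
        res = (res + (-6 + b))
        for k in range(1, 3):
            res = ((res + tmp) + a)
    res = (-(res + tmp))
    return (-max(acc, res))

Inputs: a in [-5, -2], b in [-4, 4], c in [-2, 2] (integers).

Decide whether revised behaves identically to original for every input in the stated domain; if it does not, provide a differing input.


Input a=-5, b=0, c=-2: -62 from original versus -47 from revised.
verdict: not equivalent; witness: a=-5, b=0, c=-2


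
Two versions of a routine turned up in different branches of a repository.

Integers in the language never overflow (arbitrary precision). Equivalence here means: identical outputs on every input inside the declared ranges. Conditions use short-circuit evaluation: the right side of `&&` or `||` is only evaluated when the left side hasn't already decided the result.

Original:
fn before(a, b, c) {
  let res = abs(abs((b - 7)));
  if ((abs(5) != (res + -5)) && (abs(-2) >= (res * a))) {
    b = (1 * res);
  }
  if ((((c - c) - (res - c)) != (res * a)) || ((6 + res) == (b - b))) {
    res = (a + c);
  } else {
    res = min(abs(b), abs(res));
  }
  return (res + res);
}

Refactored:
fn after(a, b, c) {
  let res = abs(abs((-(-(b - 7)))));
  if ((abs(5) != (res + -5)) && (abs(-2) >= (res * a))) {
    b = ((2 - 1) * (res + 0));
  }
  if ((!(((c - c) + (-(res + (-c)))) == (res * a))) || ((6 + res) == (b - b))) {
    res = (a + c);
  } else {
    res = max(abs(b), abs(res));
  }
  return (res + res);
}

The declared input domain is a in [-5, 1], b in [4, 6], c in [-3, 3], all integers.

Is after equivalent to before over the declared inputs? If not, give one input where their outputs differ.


Equivalent. Although `min(abs(b), abs(res))` became `max(abs(b), abs(res))`, no input in the stated domain can expose it.
Every one of the 147 inputs gives matching results.
One worked example (a=-3, b=5, c=1) — before: res becomes 2; next ((abs(5) != (res + -5)) && (abs(-2) >= (res * a))) evaluates to true; next b becomes 2; next ((((c - c) - (res - c)) != (res * a)) || ((6 + res) == (b - b))) evaluates to true; next res becomes -2; next final value -4; after: res becomes 2; next ((abs(5) != (res + -5)) && (abs(-2) >= (res * a))) evaluates to true; next b becomes 2; next ((!(((c - c) + (-(res + (-c)))) == (res * a))) || ((6 + res) == (b - b))) evaluates to true; next res becomes -2; next final value -4; agreement on -4.
verdict: equivalent


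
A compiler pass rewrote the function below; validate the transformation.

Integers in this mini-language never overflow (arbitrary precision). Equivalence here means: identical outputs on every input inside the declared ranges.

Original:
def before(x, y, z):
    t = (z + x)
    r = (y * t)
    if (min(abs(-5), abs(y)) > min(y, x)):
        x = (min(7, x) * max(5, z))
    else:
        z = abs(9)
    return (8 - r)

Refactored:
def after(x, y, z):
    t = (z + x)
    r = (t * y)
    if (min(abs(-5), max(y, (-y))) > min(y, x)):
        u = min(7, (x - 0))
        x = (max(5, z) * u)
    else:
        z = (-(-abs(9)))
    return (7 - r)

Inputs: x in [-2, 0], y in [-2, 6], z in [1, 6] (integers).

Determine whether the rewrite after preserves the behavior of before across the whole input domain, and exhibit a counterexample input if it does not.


Take x=-2, y=-2, z=1.
before: t = -1; r = 2; (min(abs(-5), abs(y)) > min(y, x)) -> true; x = -10; return 6
after: t = -1; r = 2; (min(abs(-5), max(y, (-y))) > min(y, x)) -> true; u = -2; x = -10; return 5
6 vs 5 — the two versions disagree here.
verdict: not equivalent; witness: x=-2, y=-2, z=1


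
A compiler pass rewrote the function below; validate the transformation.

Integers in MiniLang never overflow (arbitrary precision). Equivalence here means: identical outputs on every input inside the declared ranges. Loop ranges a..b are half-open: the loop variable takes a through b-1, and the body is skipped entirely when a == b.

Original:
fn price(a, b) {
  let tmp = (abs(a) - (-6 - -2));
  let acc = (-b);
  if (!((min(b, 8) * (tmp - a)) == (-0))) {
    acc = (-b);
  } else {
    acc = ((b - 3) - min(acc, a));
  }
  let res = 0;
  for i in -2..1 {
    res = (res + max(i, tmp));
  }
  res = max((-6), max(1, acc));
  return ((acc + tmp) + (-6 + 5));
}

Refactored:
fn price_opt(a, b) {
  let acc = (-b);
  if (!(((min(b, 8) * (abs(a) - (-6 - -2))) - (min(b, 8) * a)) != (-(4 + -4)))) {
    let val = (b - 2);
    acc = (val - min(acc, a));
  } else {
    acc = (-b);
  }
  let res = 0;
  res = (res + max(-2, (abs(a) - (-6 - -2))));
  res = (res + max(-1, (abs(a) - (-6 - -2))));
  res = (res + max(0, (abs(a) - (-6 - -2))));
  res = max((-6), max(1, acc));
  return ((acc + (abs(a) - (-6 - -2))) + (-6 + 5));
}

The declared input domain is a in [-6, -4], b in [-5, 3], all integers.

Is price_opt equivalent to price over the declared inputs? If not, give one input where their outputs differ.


Try a=-6, b=0.
price: tmp = 10; acc = 0; (!((min(b, 8) * (tmp - a)) == (-0))) -> false; acc = 3; res = 0; [i=-2]; res = 10; [i=-1]; res = 20; [i=0]; res = 30; res = 3; return 12
price_opt: acc = 0; (!(((min(b, 8) * (abs(a) - (-6 - -2))) - (min(b, 8) * a)) != (-(4 + -4)))) -> true; val = -2; acc = 4; res = 0; res = 10; res = 20; res = 30; res = 4; return 13
12 != 13, so the rewrite changes behavior.
verdict: not equivalent; witness: a=-6, b=0


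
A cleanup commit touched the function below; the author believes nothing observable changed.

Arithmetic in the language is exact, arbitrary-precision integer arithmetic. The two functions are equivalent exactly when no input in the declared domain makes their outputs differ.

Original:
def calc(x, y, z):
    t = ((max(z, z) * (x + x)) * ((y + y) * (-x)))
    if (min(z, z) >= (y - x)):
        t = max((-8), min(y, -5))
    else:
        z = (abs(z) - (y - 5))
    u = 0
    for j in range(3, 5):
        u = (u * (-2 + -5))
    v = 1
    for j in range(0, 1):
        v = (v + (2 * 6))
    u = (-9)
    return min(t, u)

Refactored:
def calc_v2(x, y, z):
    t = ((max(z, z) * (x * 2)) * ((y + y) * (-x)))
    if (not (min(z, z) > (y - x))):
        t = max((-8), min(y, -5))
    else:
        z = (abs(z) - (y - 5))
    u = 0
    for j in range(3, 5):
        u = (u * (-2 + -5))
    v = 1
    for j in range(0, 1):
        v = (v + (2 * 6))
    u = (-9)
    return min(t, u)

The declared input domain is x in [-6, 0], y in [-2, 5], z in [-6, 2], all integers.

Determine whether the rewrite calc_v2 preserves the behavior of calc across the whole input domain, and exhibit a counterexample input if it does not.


Take x=-6, y=-2, z=-6.
calc: t becomes -1728; next (min(z, z) >= (y - x)) evaluates to false; next z becomes 13; next u becomes 0; next at j=3:; next u becomes 0; next at j=4:; next u becomes 0; next v becomes 1; next at j=0:; next v becomes 13; next u becomes -9; next final value -1728
calc_v2: t becomes -1728; next (not (min(z, z) > (y - x))) evaluates to true; next t becomes -5; next u becomes 0; next at j=3:; next u becomes 0; next at j=4:; next u becomes 0; next v becomes 1; next at j=0:; next v becomes 13; next u becomes -9; next final value -9
-1728 against -9: the behavior changed.
verdict: not equivalent; witness: x=-6, y=-2, z=-6


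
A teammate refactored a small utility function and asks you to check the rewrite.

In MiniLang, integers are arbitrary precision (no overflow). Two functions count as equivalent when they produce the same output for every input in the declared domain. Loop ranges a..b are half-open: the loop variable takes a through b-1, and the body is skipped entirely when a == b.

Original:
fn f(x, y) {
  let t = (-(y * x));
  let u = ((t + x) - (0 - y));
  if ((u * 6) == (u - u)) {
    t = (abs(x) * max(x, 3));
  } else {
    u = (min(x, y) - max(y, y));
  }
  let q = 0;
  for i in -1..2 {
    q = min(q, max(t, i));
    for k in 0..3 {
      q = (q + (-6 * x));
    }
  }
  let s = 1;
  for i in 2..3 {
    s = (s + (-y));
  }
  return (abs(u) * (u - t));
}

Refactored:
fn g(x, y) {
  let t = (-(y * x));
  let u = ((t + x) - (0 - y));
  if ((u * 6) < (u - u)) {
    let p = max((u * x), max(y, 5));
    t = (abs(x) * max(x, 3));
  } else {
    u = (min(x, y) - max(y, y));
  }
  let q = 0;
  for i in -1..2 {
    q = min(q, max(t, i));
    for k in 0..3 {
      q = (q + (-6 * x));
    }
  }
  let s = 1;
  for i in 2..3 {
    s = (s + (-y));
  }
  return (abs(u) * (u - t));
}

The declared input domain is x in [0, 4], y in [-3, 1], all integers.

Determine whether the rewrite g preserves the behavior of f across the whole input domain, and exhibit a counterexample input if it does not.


The rewrite breaks on x=0, y=-3, where the results are 0 and -9.
f: t=0, then u=-3, then ((u * 6) == (u - u)) is false, then u=0, then q=0, then (i=-1), then q=0, then (k=0), then q=0, then (k=1), then q=0, then (k=2), then q=0, then (i=0), then q=0, then (k=0), then q=0, then (k=1), then q=0, then (k=2), then q=0, then (i=1), then q=0, then (k=0), then q=0, then (k=1), then q=0, then (k=2), then q=0, then s=1, then (i=2), then s=4, then returns 0
g: t=0, then u=-3, then ((u * 6) < (u - u)) is true, then p=5, then t=0, then q=0, then (i=-1), then q=0, then (k=0), then q=0, then (k=1), then q=0, then (k=2), then q=0, then (i=0), then q=0, then (k=0), then q=0, then (k=1), then q=0, then (k=2), then q=0, then (i=1), then q=0, then (k=0), then q=0, then (k=1), then q=0, then (k=2), then q=0, then s=1, then (i=2), then s=4, then returns -9
verdict: not equivalent; witness: x=0, y=-3


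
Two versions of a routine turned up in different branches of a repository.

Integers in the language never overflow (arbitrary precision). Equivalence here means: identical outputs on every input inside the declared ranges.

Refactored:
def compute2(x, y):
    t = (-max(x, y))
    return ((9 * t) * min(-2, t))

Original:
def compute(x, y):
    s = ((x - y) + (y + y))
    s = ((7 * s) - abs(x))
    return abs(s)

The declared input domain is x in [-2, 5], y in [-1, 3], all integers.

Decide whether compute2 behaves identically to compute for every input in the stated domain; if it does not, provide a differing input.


Take x=-2, y=-1.
compute: s = -3; s = -23; return 23
compute2: t = 1; return -18
23 against -18: the behavior changed.
verdict: not equivalent; witness: x=-2, y=-1


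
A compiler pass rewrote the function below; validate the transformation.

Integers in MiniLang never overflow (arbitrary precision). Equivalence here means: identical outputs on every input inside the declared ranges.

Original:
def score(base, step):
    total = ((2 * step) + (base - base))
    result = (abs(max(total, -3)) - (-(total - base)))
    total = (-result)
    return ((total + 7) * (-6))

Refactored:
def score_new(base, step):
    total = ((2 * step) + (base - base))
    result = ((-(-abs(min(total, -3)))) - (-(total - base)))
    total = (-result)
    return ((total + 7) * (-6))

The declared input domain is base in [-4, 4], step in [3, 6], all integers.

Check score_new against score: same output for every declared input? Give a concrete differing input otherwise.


Evaluate both at base=-4, step=3.
score: total=6, then result=16, then total=-16, then returns 54
score_new: total=6, then result=13, then total=-13, then returns 36
54 against 36: the behavior changed.
verdict: not equivalent; witness: base=-4, step=3


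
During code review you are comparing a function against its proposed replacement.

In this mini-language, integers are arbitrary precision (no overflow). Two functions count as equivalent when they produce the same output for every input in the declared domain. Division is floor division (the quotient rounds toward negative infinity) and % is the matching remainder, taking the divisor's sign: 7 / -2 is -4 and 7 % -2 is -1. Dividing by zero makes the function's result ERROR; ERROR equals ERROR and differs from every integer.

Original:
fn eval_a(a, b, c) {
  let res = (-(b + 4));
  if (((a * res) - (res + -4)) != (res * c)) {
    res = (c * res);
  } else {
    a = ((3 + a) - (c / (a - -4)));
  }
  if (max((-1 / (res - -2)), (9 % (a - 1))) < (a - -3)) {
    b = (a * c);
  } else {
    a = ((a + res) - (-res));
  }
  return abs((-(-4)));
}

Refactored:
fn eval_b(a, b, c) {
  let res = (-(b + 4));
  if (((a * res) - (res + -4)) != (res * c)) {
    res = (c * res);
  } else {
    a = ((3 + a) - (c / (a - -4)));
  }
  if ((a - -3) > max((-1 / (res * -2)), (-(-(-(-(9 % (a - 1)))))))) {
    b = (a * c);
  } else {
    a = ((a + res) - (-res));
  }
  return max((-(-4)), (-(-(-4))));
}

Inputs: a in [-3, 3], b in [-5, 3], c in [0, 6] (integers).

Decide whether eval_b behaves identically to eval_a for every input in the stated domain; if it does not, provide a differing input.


There is a counterexample at a=-3, b=-4, c=0: 4 on one side, ERROR on the other.
eval_a: res := 0 | (((a * res) - (res + -4)) != (res * c)): true | res := 0 | (max((-1 / (res - -2)), (9 % (a - 1))) < (a - -3)): true | b := 0 | result 4
eval_b: res := 0 | (((a * res) - (res + -4)) != (res * c)): true | res := 0 | divide-by-zero, output ERROR
verdict: not equivalent; witness: a=-3, b=-4, c=0


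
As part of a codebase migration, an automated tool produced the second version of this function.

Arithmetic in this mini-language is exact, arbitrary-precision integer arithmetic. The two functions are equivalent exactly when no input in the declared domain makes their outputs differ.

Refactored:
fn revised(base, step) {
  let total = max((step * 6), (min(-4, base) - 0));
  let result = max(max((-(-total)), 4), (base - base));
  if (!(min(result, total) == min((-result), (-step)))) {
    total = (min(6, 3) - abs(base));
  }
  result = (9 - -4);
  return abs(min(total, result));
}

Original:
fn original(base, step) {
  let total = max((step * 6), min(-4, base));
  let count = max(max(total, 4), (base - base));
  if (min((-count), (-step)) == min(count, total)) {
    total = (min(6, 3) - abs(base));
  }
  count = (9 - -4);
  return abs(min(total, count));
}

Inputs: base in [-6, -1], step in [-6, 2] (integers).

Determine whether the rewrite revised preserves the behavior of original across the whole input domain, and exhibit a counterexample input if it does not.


Not equivalent: base=-6, step=-6 separates them (6 vs 3).
original: total := -6 | count := 4 | (min((-count), (-step)) == min(count, total)): false | count := 13 | result 6
revised: total := -6 | result := 4 | (!(min(result, total) == min((-result), (-step)))): true | total := -3 | result := 13 | result 3
verdict: not equivalent; witness: base=-6, step=-6


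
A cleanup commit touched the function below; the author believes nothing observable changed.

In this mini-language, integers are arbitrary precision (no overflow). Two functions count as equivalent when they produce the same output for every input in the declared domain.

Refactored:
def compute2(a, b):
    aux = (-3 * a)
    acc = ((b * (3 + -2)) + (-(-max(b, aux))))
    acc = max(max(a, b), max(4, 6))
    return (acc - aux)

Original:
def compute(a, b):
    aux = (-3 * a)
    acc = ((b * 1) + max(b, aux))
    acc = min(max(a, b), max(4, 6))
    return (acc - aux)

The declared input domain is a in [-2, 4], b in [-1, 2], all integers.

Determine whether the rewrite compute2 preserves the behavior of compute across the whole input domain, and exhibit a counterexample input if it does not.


There is a counterexample at a=-2, b=-1: -7 on one side, 0 on the other.
compute: aux := 6 | acc := 5 | acc := -1 | result -7
compute2: aux := 6 | acc := 5 | acc := 6 | result 0
verdict: not equivalent; witness: a=-2, b=-1


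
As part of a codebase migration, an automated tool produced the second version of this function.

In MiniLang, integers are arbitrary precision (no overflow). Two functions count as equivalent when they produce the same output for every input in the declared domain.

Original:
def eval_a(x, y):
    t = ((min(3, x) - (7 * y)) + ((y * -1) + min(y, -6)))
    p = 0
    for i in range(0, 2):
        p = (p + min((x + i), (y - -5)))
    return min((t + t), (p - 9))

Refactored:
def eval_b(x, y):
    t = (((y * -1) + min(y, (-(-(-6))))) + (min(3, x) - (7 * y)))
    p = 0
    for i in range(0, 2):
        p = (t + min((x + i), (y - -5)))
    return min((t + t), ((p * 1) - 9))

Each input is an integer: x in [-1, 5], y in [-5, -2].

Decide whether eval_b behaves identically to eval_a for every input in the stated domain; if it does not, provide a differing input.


Not equivalent: x=-1, y=-5 separates them (-10 vs 24).
eval_a: t becomes 33; next p becomes 0; next at i=0:; next p becomes -1; next at i=1:; next p becomes -1; next final value -10
eval_b: t becomes 33; next p becomes 0; next at i=0:; next p becomes 32; next at i=1:; next p becomes 33; next final value 24
verdict: not equivalent; witness: x=-1, y=-5


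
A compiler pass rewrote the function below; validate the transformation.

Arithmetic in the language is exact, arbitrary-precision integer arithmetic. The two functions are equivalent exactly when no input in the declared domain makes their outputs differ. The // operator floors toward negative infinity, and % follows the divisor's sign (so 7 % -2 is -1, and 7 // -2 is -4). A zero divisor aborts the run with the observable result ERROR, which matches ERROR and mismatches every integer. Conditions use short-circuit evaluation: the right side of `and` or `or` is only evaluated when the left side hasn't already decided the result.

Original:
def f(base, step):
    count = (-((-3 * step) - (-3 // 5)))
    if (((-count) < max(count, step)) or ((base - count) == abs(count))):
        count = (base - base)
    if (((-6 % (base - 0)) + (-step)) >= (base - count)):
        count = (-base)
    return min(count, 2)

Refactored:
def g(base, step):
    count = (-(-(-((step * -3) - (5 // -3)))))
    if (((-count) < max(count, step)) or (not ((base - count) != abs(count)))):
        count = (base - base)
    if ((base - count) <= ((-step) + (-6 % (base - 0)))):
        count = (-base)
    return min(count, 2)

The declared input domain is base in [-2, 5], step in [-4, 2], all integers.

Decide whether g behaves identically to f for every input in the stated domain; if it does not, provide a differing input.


Try base=-2, step=-4.
f: count = -13; (((-count) < max(count, step)) or ((base - count) == abs(count))) -> false; (((-6 % (base - 0)) + (-step)) >= (base - count)) -> false; return -13
g: count = -14; (((-count) < max(count, step)) or (not ((base - count) != abs(count)))) -> false; ((base - count) <= ((-step) + (-6 % (base - 0)))) -> false; return -14
-13 != -14, so the rewrite changes behavior.
verdict: not equivalent; witness: base=-2, step=-4


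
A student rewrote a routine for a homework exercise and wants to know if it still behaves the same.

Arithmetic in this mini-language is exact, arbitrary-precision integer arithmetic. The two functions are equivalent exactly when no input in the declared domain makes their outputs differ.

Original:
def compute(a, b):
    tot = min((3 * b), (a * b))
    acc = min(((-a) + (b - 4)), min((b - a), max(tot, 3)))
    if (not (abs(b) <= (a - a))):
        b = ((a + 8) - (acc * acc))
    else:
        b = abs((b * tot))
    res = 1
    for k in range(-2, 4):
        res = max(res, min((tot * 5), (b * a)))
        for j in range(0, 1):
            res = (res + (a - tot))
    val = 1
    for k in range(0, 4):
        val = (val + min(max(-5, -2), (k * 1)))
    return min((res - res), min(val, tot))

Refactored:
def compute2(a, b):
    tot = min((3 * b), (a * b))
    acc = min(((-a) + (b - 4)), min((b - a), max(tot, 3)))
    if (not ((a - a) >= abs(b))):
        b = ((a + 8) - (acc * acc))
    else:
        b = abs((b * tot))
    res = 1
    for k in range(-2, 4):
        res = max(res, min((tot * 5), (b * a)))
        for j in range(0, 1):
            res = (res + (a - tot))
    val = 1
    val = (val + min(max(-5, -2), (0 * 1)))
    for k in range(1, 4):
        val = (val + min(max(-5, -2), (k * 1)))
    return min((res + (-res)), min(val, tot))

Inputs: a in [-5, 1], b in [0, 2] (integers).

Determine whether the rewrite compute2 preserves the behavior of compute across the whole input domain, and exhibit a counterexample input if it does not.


Side by side, the visible changes include: comparison usage differs; also min/max/abs usage differs; also loop structure differs; also statement counts differ; also arithmetic usage differs; also constant usage differs.
One worked example (a=-4, b=1) — compute: tot := -4 | acc := 1 | (not (abs(b) <= (a - a))): true | b := 3 | res := 1 | iter k=-2: | res := 1 | iter j=0: | res := 1 | iter k=-1: | res := 1 | iter j=0: | res := 1 | iter k=0: | res := 1 | iter j=0: | res := 1 | iter k=1: | res := 1 | iter j=0: | res := 1 | iter k=2: | res := 1 | iter j=0: | res := 1 | iter k=3: | res := 1 | iter j=0: | res := 1 | val := 1 | iter k=0: | val := -1 | iter k=1: | val := -3 | iter k=2: | val := -5 | iter k=3: | val := -7 | result -7; compute2: tot := -4 | acc := 1 | (not ((a - a) >= abs(b))): true | b := 3 | res := 1 | iter k=-2: | res := 1 | iter j=0: | res := 1 | iter k=-1: | res := 1 | iter j=0: | res := 1 | iter k=0: | res := 1 | iter j=0: | res := 1 | iter k=1: | res := 1 | iter j=0: | res := 1 | iter k=2: | res := 1 | iter j=0: | res := 1 | iter k=3: | res := 1 | iter j=0: | res := 1 | val := 1 | val := -1 | iter k=1: | val := -3 | iter k=2: | val := -5 | iter k=3: | val := -7 | result -7; agreement on -7.
Checked all 21 inputs in the declared domain: the outputs agree on every one.
verdict: equivalent


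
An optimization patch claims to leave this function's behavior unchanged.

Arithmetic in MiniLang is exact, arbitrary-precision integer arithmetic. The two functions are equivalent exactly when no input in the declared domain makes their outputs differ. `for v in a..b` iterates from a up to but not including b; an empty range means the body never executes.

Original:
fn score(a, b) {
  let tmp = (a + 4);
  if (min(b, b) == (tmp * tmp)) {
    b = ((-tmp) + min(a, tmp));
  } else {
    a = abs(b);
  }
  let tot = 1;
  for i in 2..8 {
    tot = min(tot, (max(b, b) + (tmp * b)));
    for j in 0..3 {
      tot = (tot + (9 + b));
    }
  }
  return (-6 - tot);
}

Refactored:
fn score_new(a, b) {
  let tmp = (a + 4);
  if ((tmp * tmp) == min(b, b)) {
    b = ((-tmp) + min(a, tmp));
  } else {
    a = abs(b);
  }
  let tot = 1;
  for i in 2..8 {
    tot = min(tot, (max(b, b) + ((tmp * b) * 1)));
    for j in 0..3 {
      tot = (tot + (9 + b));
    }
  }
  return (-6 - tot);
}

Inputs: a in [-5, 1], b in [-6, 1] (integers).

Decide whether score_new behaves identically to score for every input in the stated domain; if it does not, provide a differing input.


Comparing the listings, the differences include: arithmetic usage differs; constant usage differs.
One worked example (a=-3, b=-2) — score: tmp becomes 1; next (min(b, b) == (tmp * tmp)) evaluates to false; next a becomes 2; next tot becomes 1; next at i=2:; next tot becomes -4; next at j=0:; next tot becomes 3; next at j=1:; next tot becomes 10; next at j=2:; next tot becomes 17; next at i=3:; next tot becomes -4; next at j=0:; next tot becomes 3; next at j=1:; next tot becomes 10; next at j=2:; next tot becomes 17; next at i=4:; next tot becomes -4; next at j=0:; next tot becomes 3; next at j=1:; next tot becomes 10; next at j=2:; next tot becomes 17; next at i=5:; next tot becomes -4; next at j=0:; next tot becomes 3; next at j=1:; next tot becomes 10; next at j=2:; next tot becomes 17; next at i=6:; next tot becomes -4; next at j=0:; next tot becomes 3; next at j=1:; next tot becomes 10; next at j=2:; next tot becomes 17; next at i=7:; next tot becomes -4; next at j=0:; next tot becomes 3; next at j=1:; next tot becomes 10; next at j=2:; next tot becomes 17; next final value -23; score_new: tmp becomes 1; next ((tmp * tmp) == min(b, b)) evaluates to false; next a becomes 2; next tot becomes 1; next at i=2:; next tot becomes -4; next at j=0:; next tot becomes 3; next at j=1:; next tot becomes 10; next at j=2:; next tot becomes 17; next at i=3:; next tot becomes -4; next at j=0:; next tot becomes 3; next at j=1:; next tot becomes 10; next at j=2:; next tot becomes 17; next at i=4:; next tot becomes -4; next at j=0:; next tot becomes 3; next at j=1:; next tot becomes 10; next at j=2:; next tot becomes 17; next at i=5:; next tot becomes -4; next at j=0:; next tot becomes 3; next at j=1:; next tot becomes 10; next at j=2:; next tot becomes 17; next at i=6:; next tot becomes -4; next at j=0:; next tot becomes 3; next at j=1:; next tot becomes 10; next at j=2:; next tot becomes 17; next at i=7:; next tot becomes -4; next at j=0:; next tot becomes 3; next at j=1:; next tot becomes 10; next at j=2:; next tot becomes 17; next final value -23; agreement on -23.
Across all 56 domain points the two functions coincide.
verdict: equivalent


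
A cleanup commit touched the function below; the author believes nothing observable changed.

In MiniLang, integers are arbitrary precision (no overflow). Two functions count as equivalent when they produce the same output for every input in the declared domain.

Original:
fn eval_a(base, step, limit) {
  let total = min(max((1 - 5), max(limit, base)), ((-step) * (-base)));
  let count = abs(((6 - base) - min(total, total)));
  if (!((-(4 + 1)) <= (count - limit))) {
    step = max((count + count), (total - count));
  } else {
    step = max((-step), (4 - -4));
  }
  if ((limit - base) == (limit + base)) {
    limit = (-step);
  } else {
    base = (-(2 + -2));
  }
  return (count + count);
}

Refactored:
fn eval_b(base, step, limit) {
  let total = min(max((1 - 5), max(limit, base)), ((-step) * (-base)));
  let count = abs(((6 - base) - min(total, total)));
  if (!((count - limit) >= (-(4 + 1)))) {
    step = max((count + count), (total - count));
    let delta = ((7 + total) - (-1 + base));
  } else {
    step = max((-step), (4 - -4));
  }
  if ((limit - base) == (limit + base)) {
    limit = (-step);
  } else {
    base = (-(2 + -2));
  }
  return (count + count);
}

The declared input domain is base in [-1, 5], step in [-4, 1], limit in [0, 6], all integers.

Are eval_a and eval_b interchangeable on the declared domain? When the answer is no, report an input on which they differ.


Side by side, the visible changes include: comparison usage differs, arithmetic usage differs, constant usage differs, statement counts differ, local variable names differ.
As a probe, take base=2, step=-3, limit=2: eval_a runs total := -6 | count := 10 | (!((-(4 + 1)) <= (count - limit))): false | step := 8 | ((limit - base) == (limit + base)): false | base := 0 | result 20; eval_b runs total := -6 | count := 10 | (!((count - limit) >= (-(4 + 1)))): false | step := 8 | ((limit - base) == (limit + base)): false | base := 0 | result 20; both end at 20.
Across all 294 domain points the two functions coincide.
verdict: equivalent


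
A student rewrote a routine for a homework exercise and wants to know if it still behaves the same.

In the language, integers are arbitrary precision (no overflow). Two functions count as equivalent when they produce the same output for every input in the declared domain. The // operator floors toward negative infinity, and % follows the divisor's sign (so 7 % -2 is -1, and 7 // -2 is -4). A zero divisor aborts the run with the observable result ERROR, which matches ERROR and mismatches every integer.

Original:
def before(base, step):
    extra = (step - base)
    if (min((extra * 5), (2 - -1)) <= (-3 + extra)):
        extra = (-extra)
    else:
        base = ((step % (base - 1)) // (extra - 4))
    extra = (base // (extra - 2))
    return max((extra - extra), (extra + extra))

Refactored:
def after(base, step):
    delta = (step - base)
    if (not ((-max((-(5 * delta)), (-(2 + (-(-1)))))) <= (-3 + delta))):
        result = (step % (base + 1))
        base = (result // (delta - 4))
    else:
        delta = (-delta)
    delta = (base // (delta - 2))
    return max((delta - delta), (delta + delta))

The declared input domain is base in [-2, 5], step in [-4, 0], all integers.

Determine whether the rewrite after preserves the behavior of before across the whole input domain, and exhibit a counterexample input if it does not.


Run the pair on base=-1, step=-1.
before: extra becomes 0; next (min((extra * 5), (2 - -1)) <= (-3 + extra)) evaluates to false; next base becomes 0; next extra becomes 0; next final value 0
after: delta becomes 0; next (not ((-max((-(5 * delta)), (-(2 + (-(-1)))))) <= (-3 + delta))) evaluates to true; next hits division by zero so the output is ERROR
0 vs ERROR — the two versions disagree here.
verdict: not equivalent; witness: base=-1, step=-1


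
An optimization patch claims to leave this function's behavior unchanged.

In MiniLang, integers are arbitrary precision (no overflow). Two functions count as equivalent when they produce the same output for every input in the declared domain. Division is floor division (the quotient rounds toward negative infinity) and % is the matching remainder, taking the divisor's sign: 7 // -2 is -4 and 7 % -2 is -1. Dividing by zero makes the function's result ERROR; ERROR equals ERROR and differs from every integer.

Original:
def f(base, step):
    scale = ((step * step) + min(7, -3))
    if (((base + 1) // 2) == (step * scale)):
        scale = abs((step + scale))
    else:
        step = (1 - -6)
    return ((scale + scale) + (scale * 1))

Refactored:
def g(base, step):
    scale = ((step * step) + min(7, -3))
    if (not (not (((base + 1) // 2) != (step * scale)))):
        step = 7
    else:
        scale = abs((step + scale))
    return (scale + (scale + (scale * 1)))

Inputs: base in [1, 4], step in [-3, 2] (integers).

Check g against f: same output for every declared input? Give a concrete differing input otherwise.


This is a faithful refactor — arithmetic usage differs; and comparison usage differs; and constant usage differs; and boolean connective usage differs, but the computed results match everywhere.
Tracing base=4, step=0: f: scale := -3 | (((base + 1) // 2) == (step * scale)): false | step := 7 | result -9 | g: scale := -3 | (not (not (((base + 1) // 2) != (step * scale)))): true | step := 7 | result -9 — matching result -9.
Sweeping the whole domain (24 inputs) finds no disagreement.
verdict: equivalent


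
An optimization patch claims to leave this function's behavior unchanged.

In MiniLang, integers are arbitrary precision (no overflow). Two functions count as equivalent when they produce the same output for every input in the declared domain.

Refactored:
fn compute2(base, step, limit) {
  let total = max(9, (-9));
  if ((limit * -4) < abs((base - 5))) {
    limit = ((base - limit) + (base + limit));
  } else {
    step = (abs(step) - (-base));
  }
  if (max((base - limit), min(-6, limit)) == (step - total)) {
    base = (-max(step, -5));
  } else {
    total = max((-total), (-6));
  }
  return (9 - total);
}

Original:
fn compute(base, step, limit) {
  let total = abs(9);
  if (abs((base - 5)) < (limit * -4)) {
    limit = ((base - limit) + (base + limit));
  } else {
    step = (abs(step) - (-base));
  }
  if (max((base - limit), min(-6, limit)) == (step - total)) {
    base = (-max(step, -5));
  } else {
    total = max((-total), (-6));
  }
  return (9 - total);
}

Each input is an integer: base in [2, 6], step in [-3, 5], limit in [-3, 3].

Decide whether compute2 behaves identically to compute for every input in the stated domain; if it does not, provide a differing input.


There is a counterexample at base=4, step=5, limit=-3: 0 on one side, 15 on the other.
compute: total becomes 9; next (abs((base - 5)) < (limit * -4)) evaluates to true; next limit becomes 8; next (max((base - limit), min(-6, limit)) == (step - total)) evaluates to true; next base becomes -5; next final value 0
compute2: total becomes 9; next ((limit * -4) < abs((base - 5))) evaluates to false; next step becomes 9; next (max((base - limit), min(-6, limit)) == (step - total)) evaluates to false; next total becomes -6; next final value 15
verdict: not equivalent; witness: base=4, step=5, limit=-3


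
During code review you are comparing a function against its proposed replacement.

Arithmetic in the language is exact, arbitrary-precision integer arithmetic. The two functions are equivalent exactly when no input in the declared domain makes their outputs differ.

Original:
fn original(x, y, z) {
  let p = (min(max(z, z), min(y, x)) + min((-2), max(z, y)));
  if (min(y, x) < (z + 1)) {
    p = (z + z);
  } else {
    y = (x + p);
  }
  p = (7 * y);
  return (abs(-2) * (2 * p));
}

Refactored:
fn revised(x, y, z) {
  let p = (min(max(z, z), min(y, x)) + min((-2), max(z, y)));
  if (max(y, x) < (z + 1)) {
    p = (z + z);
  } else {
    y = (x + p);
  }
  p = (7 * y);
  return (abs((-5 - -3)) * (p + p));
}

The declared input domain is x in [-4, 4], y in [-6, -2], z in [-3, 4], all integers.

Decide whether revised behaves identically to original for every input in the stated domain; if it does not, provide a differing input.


These are not equivalent — on x=-4, y=-2, z=-3 the outputs split (-56 vs -280).
original: p becomes -6; next (min(y, x) < (z + 1)) evaluates to true; next p becomes -6; next p becomes -14; next final value -56
revised: p becomes -6; next (max(y, x) < (z + 1)) evaluates to false; next y becomes -10; next p becomes -70; next final value -280
verdict: not equivalent; witness: x=-4, y=-2, z=-3


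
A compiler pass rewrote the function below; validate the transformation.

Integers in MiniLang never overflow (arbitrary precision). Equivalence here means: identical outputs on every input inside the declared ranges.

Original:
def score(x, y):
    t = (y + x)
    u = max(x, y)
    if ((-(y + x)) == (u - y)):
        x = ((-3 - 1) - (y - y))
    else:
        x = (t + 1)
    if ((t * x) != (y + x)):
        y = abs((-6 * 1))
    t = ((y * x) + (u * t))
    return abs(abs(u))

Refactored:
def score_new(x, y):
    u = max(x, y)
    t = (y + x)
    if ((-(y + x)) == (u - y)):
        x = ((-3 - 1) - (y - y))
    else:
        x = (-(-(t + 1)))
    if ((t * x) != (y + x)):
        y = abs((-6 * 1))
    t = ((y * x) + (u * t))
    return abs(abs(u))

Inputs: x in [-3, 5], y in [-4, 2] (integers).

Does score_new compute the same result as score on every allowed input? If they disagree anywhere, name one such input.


Differences: same computation, different form — yet all 63 inputs agree.
verdict: equivalent


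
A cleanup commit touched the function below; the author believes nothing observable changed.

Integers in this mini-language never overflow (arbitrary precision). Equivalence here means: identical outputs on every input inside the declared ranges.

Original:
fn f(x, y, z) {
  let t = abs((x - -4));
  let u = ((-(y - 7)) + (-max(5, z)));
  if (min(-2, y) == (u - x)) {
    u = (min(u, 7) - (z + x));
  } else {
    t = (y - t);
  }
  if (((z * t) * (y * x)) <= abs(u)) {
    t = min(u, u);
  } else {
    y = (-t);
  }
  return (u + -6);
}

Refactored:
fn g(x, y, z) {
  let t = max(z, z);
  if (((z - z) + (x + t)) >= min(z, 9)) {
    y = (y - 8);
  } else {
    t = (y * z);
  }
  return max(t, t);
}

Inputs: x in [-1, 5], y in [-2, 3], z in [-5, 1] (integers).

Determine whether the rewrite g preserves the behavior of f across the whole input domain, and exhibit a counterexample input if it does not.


These are not equivalent — on x=-1, y=-2, z=-5 the outputs split (-2 vs 10).
f: t = 3; u = 4; (min(-2, y) == (u - x)) -> false; t = -5; (((z * t) * (y * x)) <= abs(u)) -> false; y = 5; return -2
g: t = -5; (((z - z) + (x + t)) >= min(z, 9)) -> false; t = 10; return 10
verdict: not equivalent; witness: x=-1, y=-2, z=-5


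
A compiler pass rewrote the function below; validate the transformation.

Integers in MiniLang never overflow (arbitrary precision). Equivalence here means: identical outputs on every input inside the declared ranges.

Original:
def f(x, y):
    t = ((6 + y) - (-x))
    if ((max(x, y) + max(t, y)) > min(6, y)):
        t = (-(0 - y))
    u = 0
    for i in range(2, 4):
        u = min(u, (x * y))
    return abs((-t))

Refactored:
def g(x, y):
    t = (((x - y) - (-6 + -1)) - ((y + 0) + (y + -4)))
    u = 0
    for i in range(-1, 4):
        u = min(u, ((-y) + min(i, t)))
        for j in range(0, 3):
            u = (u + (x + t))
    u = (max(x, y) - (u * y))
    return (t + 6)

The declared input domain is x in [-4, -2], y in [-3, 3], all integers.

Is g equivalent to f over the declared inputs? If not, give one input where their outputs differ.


At x=-4, y=-3: f gives 1, g gives 22.
verdict: not equivalent; witness: x=-4, y=-3


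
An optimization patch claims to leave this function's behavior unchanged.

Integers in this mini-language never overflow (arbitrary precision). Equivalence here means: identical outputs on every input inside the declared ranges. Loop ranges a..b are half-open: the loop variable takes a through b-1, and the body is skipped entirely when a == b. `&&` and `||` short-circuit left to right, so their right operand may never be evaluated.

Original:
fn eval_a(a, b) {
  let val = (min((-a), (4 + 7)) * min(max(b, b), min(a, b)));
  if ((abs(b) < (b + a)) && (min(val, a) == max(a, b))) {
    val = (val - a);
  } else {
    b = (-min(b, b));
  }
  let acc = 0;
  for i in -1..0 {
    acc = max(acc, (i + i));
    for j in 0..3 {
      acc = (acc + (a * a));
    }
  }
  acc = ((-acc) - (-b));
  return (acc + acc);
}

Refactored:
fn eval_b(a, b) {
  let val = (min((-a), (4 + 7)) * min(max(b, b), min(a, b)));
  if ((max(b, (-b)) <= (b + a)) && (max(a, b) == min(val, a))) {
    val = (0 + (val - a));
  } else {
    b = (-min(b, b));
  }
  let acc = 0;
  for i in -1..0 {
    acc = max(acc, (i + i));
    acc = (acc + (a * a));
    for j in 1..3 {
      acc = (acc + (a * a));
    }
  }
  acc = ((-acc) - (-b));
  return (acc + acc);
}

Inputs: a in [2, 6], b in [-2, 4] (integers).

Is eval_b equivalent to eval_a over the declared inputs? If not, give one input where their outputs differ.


Try a=2, b=-1.
eval_a: val=2, then ((abs(b) < (b + a)) && (min(val, a) == max(a, b))) is false, then b=1, then acc=0, then (i=-1), then acc=0, then (j=0), then acc=4, then (j=1), then acc=8, then (j=2), then acc=12, then acc=-11, then returns -22
eval_b: val=2, then ((max(b, (-b)) <= (b + a)) && (max(a, b) == min(val, a))) is true, then val=0, then acc=0, then (i=-1), then acc=0, then acc=4, then (j=1), then acc=8, then (j=2), then acc=12, then acc=-13, then returns -26
-22 against -26: the behavior changed.
verdict: not equivalent; witness: a=2, b=-1


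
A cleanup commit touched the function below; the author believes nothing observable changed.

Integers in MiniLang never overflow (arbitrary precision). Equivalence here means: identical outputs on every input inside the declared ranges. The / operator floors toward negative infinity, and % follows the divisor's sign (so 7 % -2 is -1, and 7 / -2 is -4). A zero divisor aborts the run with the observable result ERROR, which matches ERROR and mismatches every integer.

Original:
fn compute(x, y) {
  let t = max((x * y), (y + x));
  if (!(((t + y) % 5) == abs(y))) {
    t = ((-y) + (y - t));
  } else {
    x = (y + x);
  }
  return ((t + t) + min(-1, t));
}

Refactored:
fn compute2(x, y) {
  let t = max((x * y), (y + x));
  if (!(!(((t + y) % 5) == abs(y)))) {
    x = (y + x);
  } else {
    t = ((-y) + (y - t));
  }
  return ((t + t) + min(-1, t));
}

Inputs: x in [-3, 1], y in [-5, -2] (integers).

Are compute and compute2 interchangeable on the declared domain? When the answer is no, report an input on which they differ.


Differences: boolean connective usage differs — yet all 20 inputs agree.
verdict: equivalent
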